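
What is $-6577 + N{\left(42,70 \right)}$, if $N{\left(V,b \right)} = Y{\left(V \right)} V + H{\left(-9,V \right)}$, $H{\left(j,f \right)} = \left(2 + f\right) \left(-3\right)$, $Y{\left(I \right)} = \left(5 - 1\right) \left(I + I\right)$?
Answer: $7403$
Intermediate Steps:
$Y{\left(I \right)} = 8 I$ ($Y{\left(I \right)} = 4 \cdot 2 I = 8 I$)
$H{\left(j,f \right)} = -6 - 3 f$
$N{\left(V,b \right)} = -6 - 3 V + 8 V^{2}$ ($N{\left(V,b \right)} = 8 V V - \left(6 + 3 V\right) = 8 V^{2} - \left(6 + 3 V\right) = -6 - 3 V + 8 V^{2}$)
$-6577 + N{\left(42,70 \right)} = -6577 - \left(132 - 14112\right) = -6577 - -13980 = -6577 + 13980 = 7403$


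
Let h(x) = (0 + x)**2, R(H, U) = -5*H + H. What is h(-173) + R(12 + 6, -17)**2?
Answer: 35113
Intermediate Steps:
R(H, U) = -4*H
h(x) = x**2
h(-173) + R(12 + 6, -17)**2 = (-173)**2 + (-4*(12 + 6))**2 = 29929 + (-4*18)**2 = 29929 + (-72)**2 = 29929 + 5184 = 35113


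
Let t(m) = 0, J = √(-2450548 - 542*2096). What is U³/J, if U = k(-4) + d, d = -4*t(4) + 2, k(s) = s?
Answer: 4*I*√896645/896645 ≈ 0.0042242*I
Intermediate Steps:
J = 2*I*√896645 (J = √(-2450548 - 1136032) = √(-3586580) = 2*I*√896645 ≈ 1893.8*I)
d = 2 (d = -4*0 + 2 = 0 + 2 = 2)
U = -2 (U = -4 + 2 = -2)
U³/J = (-2)³/((2*I*√896645)) = -(-4)*I*√896645/896645 = 4*I*√896645/896645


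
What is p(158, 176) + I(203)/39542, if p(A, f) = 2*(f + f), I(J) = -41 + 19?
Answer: 13918773/19771 ≈ 704.00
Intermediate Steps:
I(J) = -22
p(A, f) = 4*f (p(A, f) = 2*(2*f) = 4*f)
p(158, 176) + I(203)/39542 = 4*176 - 22/39542 = 704 - 22*1/39542 = 704 - 11/19771 = 13918773/19771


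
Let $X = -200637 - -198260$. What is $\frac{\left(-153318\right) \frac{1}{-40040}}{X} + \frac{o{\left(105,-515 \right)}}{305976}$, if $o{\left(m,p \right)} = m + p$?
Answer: $- \frac{244129009}{82730938290} \approx -0.0029509$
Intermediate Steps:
$X = -2377$ ($X = -200637 + 198260 = -2377$)
$\frac{\left(-153318\right) \frac{1}{-40040}}{X} + \frac{o{\left(105,-515 \right)}}{305976} = \frac{\left(-153318\right) \frac{1}{-40040}}{-2377} + \frac{105 - 515}{305976} = \left(-153318\right) \left(- \frac{1}{40040}\right) \left(- \frac{1}{2377}\right) - \frac{205}{152988} = \frac{6969}{1820} \left(- \frac{1}{2377}\right) - \frac{205}{152988} = - \frac{6969}{4326140} - \frac{205}{152988} = - \frac{244129009}{82730938290}$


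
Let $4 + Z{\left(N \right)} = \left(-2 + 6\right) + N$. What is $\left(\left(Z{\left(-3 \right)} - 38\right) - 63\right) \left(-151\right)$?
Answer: $15704$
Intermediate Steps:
$Z{\left(N \right)} = N$ ($Z{\left(N \right)} = -4 + \left(\left(-2 + 6\right) + N\right) = -4 + \left(4 + N\right) = N$)
$\left(\left(Z{\left(-3 \right)} - 38\right) - 63\right) \left(-151\right) = \left(\left(-3 - 38\right) - 63\right) \left(-151\right) = \left(-41 - 63\right) \left(-151\right) = \left(-104\right) \left(-151\right) = 15704$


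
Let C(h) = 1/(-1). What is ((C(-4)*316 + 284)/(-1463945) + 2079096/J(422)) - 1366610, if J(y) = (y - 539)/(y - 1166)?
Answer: 225602716954086/19031285 ≈ 1.1854e+7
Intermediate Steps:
J(y) = (-539 + y)/(-1166 + y)
C(h) = -1
((C(-4)*316 + 284)/(-1463945) + 2079096/J(422)) - 1366610 = ((-1*316 + 284)/(-1463945) + 2079096/(((-539 + 422)/(-1166 + 422)))) - 1366610 = ((-316 + 284)*(-1/1463945) + 2079096/((-117/(-744)))) - 1366610 = (-32*(-1/1463945) + 2079096/((-1/744*(-117)))) - 1366610 = (32/1463945 + 2079096/(39/248)) - 1366610 = (32/1463945 + 2079096*(248/39)) - 1366610 = (32/1463945 + 171871936/13) - 1366610 = 251611061347936/19031285 - 1366610 = 225602716954086/19031285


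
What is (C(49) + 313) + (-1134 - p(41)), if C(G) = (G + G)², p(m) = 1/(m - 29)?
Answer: 105395/12 ≈ 8782.9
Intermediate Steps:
p(m) = 1/(-29 + m)
C(G) = 4*G² (C(G) = (2*G)² = 4*G²)
(C(49) + 313) + (-1134 - p(41)) = (4*49² + 313) + (-1134 - 1/(-29 + 41)) = (4*2401 + 313) + (-1134 - 1/12) = (9604 + 313) + (-1134 - 1*1/12) = 9917 + (-1134 - 1/12) = 9917 - 13609/12 = 105395/12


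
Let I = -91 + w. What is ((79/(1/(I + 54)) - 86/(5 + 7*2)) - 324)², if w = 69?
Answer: 1746404100/361 ≈ 4.8377e+6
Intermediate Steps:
I = -22 (I = -91 + 69 = -22)
((79/(1/(I + 54)) - 86/(5 + 7*2)) - 324)² = ((79/(1/(-22 + 54)) - 86/(5 + 7*2)) - 324)² = ((79/(1/32) - 86/(5 + 14)) - 324)² = ((79/(1/32) - 86/19) - 324)² = ((79*32 - 86*1/19) - 324)² = ((2528 - 86/19) - 324)² = (47946/19 - 324)² = (41790/19)² = 1746404100/361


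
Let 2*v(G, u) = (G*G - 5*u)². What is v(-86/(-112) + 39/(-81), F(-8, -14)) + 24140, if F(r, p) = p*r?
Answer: 1890869287273202881/10452908777472 ≈ 1.8089e+5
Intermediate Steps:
v(G, u) = (G² - 5*u)²/2 (v(G, u) = (G*G - 5*u)²/2 = (G² - 5*u)²/2)
v(-86/(-112) + 39/(-81), F(-8, -14)) + 24140 = ((-86/(-112) + 39/(-81))² - (-70)*(-8))²/2 + 24140 = ((-86*(-1/112) + 39*(-1/81))² - 5*112)²/2 + 24140 = ((43/56 - 13/27)² - 560)²/2 + 24140 = ((433/1512)² - 560)²/2 + 24140 = (187489/2286144 - 560)²/2 + 24140 = (-1280053151/2286144)²/2 + 24140 = (½)*(1638536069385028801/5226454388736) + 24140 = 1638536069385028801/10452908777472 + 24140 = 1890869287273202881/10452908777472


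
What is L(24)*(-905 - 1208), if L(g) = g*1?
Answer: -50712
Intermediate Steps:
L(g) = g
L(24)*(-905 - 1208) = 24*(-905 - 1208) = 24*(-2113) = -50712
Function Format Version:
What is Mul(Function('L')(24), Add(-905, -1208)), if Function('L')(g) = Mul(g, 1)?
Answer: -50712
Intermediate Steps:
Function('L')(g) = g
Mul(Function('L')(24), Add(-905, -1208)) = Mul(24, Add(-905, -1208)) = Mul(24, -2113) = -50712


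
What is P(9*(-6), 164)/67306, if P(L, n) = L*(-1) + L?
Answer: 0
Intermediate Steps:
P(L, n) = 0 (P(L, n) = -L + L = 0)
P(9*(-6), 164)/67306 = 0/67306 = 0*(1/67306) = 0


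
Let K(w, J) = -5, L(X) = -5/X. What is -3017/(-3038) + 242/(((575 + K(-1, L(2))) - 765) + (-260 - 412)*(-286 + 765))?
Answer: 138712745/139784022 ≈ 0.99234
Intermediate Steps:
-3017/(-3038) + 242/(((575 + K(-1, L(2))) - 765) + (-260 - 412)*(-286 + 765)) = -3017/(-3038) + 242/(((575 - 5) - 765) + (-260 - 412)*(-286 + 765)) = -3017*(-1/3038) + 242/((570 - 765) - 672*479) = 431/434 + 242/(-195 - 321888) = 431/434 + 242/(-322083) = 431/434 + 242*(-1/322083) = 431/434 - 242/322083 = 138712745/139784022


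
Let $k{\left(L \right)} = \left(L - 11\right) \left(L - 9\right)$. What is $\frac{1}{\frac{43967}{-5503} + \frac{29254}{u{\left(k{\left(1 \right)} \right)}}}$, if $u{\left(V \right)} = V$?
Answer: $\frac{220120}{78733701} \approx 0.0027958$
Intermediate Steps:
$k{\left(L \right)} = \left(-11 + L\right) \left(-9 + L\right)$
$\frac{1}{\frac{43967}{-5503} + \frac{29254}{u{\left(k{\left(1 \right)} \right)}}} = \frac{1}{\frac{43967}{-5503} + \frac{29254}{99 + 1^{2} - 20}} = \frac{1}{43967 \left(- \frac{1}{5503}\right) + \frac{29254}{99 + 1 - 20}} = \frac{1}{- \frac{43967}{5503} + \frac{29254}{80}} = \frac{1}{- \frac{43967}{5503} + 29254 \cdot \frac{1}{80}} = \frac{1}{- \frac{43967}{5503} + \frac{14627}{40}} = \frac{1}{\frac{78733701}{220120}} = \frac{220120}{78733701}$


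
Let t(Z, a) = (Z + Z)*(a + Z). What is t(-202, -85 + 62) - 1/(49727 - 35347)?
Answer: 1307141999/14380 ≈ 90900.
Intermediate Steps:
t(Z, a) = 2*Z*(Z + a) (t(Z, a) = (2*Z)*(Z + a) = 2*Z*(Z + a))
t(-202, -85 + 62) - 1/(49727 - 35347) = 2*(-202)*(-202 + (-85 + 62)) - 1/(49727 - 35347) = 2*(-202)*(-202 - 23) - 1/14380 = 2*(-202)*(-225) - 1*1/14380 = 90900 - 1/14380 = 1307141999/14380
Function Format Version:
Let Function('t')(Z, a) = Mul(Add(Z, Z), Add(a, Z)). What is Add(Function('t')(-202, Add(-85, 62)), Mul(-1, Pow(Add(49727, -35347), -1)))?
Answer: Rational(1307141999, 14380) ≈ 90900.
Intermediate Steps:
Function('t')(Z, a) = Mul(2, Z, Add(Z, a)) (Function('t')(Z, a) = Mul(Mul(2, Z), Add(Z, a)) = Mul(2, Z, Add(Z, a)))
Add(Function('t')(-202, Add(-85, 62)), Mul(-1, Pow(Add(49727, -35347), -1))) = Add(Mul(2, -202, Add(-202, Add(-85, 62))), Mul(-1, Pow(Add(49727, -35347), -1))) = Add(Mul(2, -202, Add(-202, -23)), Mul(-1, Pow(14380, -1))) = Add(Mul(2, -202, -225), Mul(-1, Rational(1, 14380))) = Add(90900, Rational(-1, 14380)) = Rational(1307141999, 14380)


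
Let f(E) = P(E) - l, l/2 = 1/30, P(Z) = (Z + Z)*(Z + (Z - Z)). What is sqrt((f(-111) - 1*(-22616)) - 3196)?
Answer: sqrt(9913935)/15 ≈ 209.91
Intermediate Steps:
P(Z) = 2*Z**2 (P(Z) = (2*Z)*(Z + 0) = (2*Z)*Z = 2*Z**2)
l = 1/15 (l = 2/30 = 2*(1/30) = 1/15 ≈ 0.066667)
f(E) = -1/15 + 2*E**2 (f(E) = 2*E**2 - 1*1/15 = 2*E**2 - 1/15 = -1/15 + 2*E**2)
sqrt((f(-111) - 1*(-22616)) - 3196) = sqrt(((-1/15 + 2*(-111)**2) - 1*(-22616)) - 3196) = sqrt(((-1/15 + 2*12321) + 22616) - 3196) = sqrt(((-1/15 + 24642) + 22616) - 3196) = sqrt((369629/15 + 22616) - 3196) = sqrt(708869/15 - 3196) = sqrt(660929/15) = sqrt(9913935)/15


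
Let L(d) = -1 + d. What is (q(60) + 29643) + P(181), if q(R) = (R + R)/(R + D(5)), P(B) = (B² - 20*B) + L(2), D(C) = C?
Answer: 764229/13 ≈ 58787.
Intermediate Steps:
P(B) = 1 + B² - 20*B (P(B) = (B² - 20*B) + (-1 + 2) = (B² - 20*B) + 1 = 1 + B² - 20*B)
q(R) = 2*R/(5 + R) (q(R) = (R + R)/(R + 5) = (2*R)/(5 + R) = 2*R/(5 + R))
(q(60) + 29643) + P(181) = (2*60/(5 + 60) + 29643) + (1 + 181² - 20*181) = (2*60/65 + 29643) + (1 + 32761 - 3620) = (2*60*(1/65) + 29643) + 29142 = (24/13 + 29643) + 29142 = 385383/13 + 29142 = 764229/13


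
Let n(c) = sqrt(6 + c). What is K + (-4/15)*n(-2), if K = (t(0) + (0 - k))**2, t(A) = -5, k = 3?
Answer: 952/15 ≈ 63.467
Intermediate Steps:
K = 64 (K = (-5 + (0 - 1*3))**2 = (-5 + (0 - 3))**2 = (-5 - 3)**2 = (-8)**2 = 64)
K + (-4/15)*n(-2) = 64 + (-4/15)*sqrt(6 - 2) = 64 + (-4*1/15)*sqrt(4) = 64 - 4/15*2 = 64 - 8/15 = 952/15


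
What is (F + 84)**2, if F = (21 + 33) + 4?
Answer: 20164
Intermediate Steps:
F = 58 (F = 54 + 4 = 58)
(F + 84)**2 = (58 + 84)**2 = 142**2 = 20164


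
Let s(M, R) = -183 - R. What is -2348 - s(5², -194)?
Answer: -2359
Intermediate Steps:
-2348 - s(5², -194) = -2348 - (-183 - 1*(-194)) = -2348 - (-183 + 194) = -2348 - 1*11 = -2348 - 11 = -2359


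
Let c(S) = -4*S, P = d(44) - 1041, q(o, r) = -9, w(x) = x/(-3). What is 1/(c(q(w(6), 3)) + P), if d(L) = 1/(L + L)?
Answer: -88/88439 ≈ -0.00099504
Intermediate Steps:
d(L) = 1/(2*L)
w(x) = -x/3 (w(x) = x*(-1/3) = -x/3)
P = -91607/88 (P = (1/2)/44 - 1041 = (1/2)*(1/44) - 1041 = 1/88 - 1041 = -91607/88 ≈ -1041.0)
1/(c(q(w(6), 3)) + P) = 1/(-4*(-9) - 91607/88) = 1/(36 - 91607/88) = 1/(-88439/88) = -88/88439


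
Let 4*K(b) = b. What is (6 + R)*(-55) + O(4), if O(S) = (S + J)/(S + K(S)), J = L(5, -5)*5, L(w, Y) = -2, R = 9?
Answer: -4131/5 ≈ -826.20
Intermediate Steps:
K(b) = b/4
J = -10 (J = -2*5 = -10)
O(S) = 4*(-10 + S)/(5*S) (O(S) = (S - 10)/(S + S/4) = (-10 + S)/((5*S/4)) = (-10 + S)*(4/(5*S)) = 4*(-10 + S)/(5*S))
(6 + R)*(-55) + O(4) = (6 + 9)*(-55) + (⅘ - 8/4) = 15*(-55) + (⅘ - 8*¼) = -825 + (⅘ - 2) = -825 - 6/5 = -4131/5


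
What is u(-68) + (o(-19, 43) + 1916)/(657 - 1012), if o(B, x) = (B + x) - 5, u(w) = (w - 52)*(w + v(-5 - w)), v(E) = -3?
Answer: 604533/71 ≈ 8514.5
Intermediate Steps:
u(w) = (-52 + w)*(-3 + w) (u(w) = (w - 52)*(w - 3) = (-52 + w)*(-3 + w))
o(B, x) = -5 + B + x
u(-68) + (o(-19, 43) + 1916)/(657 - 1012) = (156 + (-68)**2 - 55*(-68)) + ((-5 - 19 + 43) + 1916)/(657 - 1012) = (156 + 4624 + 3740) + (19 + 1916)/(-355) = 8520 + 1935*(-1/355) = 8520 - 387/71 = 604533/71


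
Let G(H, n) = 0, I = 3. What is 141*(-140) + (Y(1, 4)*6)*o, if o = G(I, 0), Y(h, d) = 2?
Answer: -19740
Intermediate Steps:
o = 0
141*(-140) + (Y(1, 4)*6)*o = 141*(-140) + (2*6)*0 = -19740 + 12*0 = -19740 + 0 = -19740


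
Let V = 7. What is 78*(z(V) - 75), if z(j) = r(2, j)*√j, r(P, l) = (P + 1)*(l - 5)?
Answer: -5850 + 468*√7 ≈ -4611.8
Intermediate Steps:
r(P, l) = (1 + P)*(-5 + l)
z(j) = √j*(-15 + 3*j) (z(j) = (-5 + j - 5*2 + 2*j)*√j = (-5 + j - 10 + 2*j)*√j = (-15 + 3*j)*√j = √j*(-15 + 3*j))
78*(z(V) - 75) = 78*(3*√7*(-5 + 7) - 75) = 78*(3*√7*2 - 75) = 78*(6*√7 - 75) = 78*(-75 + 6*√7) = -5850 + 468*√7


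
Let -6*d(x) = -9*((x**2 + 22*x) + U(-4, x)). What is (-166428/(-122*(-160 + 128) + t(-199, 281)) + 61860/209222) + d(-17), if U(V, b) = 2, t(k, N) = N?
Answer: -5317517653/32429410 ≈ -163.97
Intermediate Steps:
d(x) = 3 + 33*x + 3*x**2/2 (d(x) = -(-3)*((x**2 + 22*x) + 2)/2 = -(-3)*(2 + x**2 + 22*x)/2 = -(-18 - 198*x - 9*x**2)/6 = 3 + 33*x + 3*x**2/2)
(-166428/(-122*(-160 + 128) + t(-199, 281)) + 61860/209222) + d(-17) = (-166428/(-122*(-160 + 128) + 281) + 61860/209222) + (3 + 33*(-17) + (3/2)*(-17)**2) = (-166428/(-122*(-32) + 281) + 61860*(1/209222)) + (3 - 561 + (3/2)*289) = (-166428/(3904 + 281) + 30930/104611) + (3 - 561 + 867/2) = (-166428/4185 + 30930/104611) - 249/2 = (-166428*1/4185 + 30930/104611) - 249/2 = (-6164/155 + 30930/104611) - 249/2 = -640028054/16214705 - 249/2 = -5317517653/32429410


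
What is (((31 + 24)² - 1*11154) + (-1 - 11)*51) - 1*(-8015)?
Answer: -726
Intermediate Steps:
(((31 + 24)² - 1*11154) + (-1 - 11)*51) - 1*(-8015) = ((55² - 11154) - 12*51) + 8015 = ((3025 - 11154) - 612) + 8015 = (-8129 - 612) + 8015 = -8741 + 8015 = -726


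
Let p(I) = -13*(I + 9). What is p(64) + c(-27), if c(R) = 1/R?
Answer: -25624/27 ≈ -949.04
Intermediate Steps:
p(I) = -117 - 13*I (p(I) = -13*(9 + I) = -117 - 13*I)
p(64) + c(-27) = (-117 - 13*64) + 1/(-27) = (-117 - 832) - 1/27 = -949 - 1/27 = -25624/27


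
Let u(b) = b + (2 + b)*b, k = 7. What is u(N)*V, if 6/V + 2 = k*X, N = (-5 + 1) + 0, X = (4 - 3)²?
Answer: 24/5 ≈ 4.8000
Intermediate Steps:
X = 1 (X = 1² = 1)
N = -4 (N = -4 + 0 = -4)
u(b) = b + b*(2 + b)
V = 6/5 (V = 6/(-2 + 7*1) = 6/(-2 + 7) = 6/5 ≈ 1.2000)
u(N)*V = -4*(3 - 4)*(6/5) = -4*(-1)*(6/5) = 4*(6/5) = 24/5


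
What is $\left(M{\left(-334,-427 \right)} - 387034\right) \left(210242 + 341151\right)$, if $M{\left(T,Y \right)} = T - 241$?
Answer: $-213724889337$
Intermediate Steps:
$M{\left(T,Y \right)} = -241 + T$ ($M{\left(T,Y \right)} = T - 241 = -241 + T$)
$\left(M{\left(-334,-427 \right)} - 387034\right) \left(210242 + 341151\right) = \left(\left(-241 - 334\right) - 387034\right) \left(210242 + 341151\right) = \left(-575 - 387034\right) 551393 = \left(-387609\right) 551393 = -213724889337$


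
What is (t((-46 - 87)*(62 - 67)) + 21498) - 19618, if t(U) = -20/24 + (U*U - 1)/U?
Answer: 10151219/3990 ≈ 2544.2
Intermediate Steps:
t(U) = -5/6 + (-1 + U**2)/U (t(U) = -20*1/24 + (U**2 - 1)/U = -5/6 + (-1 + U**2)/U)
(t((-46 - 87)*(62 - 67)) + 21498) - 19618 = ((-5/6 + (-46 - 87)*(62 - 67) - 1/((-46 - 87)*(62 - 67))) + 21498) - 19618 = ((-5/6 - 133*(-5) - 1/((-133*(-5)))) + 21498) - 19618 = ((-5/6 + 665 - 1/665) + 21498) - 19618 = (2650019/3990 + 21498) - 19618 = 88427039/3990 - 19618 = 10151219/3990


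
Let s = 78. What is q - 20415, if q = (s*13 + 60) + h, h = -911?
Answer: -20252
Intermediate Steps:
q = 163 (q = (78*13 + 60) - 911 = (1014 + 60) - 911 = 1074 - 911 = 163)
q - 20415 = 163 - 20415 = -20252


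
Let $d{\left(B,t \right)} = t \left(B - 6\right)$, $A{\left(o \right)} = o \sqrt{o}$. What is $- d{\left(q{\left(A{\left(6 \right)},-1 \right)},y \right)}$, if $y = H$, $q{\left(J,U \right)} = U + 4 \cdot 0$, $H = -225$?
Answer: $-1575$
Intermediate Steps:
$A{\left(o \right)} = o^{\frac{3}{2}}$
$q{\left(J,U \right)} = U$ ($q{\left(J,U \right)} = U + 0 = U$)
$y = -225$
$d{\left(B,t \right)} = t \left(-6 + B\right)$
$- d{\left(q{\left(A{\left(6 \right)},-1 \right)},y \right)} = - \left(-225\right) \left(-6 - 1\right) = - \left(-225\right) \left(-7\right) = \left(-1\right) 1575 = -1575$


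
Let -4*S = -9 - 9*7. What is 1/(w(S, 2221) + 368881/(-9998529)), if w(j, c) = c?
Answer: 9998529/22206364028 ≈ 0.00045025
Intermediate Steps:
S = 18 (S = -(-9 - 9*7)/4 = -(-9 - 63)/4 = -¼*(-72) = 18)
1/(w(S, 2221) + 368881/(-9998529)) = 1/(2221 + 368881/(-9998529)) = 1/(2221 + 368881*(-1/9998529)) = 1/(2221 - 368881/9998529) = 1/(22206364028/9998529) = 9998529/22206364028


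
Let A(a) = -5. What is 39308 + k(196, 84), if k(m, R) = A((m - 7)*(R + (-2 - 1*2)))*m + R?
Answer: 38412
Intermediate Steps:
k(m, R) = R - 5*m (k(m, R) = -5*m + R = R - 5*m)
39308 + k(196, 84) = 39308 + (84 - 5*196) = 39308 + (84 - 980) = 39308 - 896 = 38412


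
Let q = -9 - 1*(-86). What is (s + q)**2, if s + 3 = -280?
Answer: 42436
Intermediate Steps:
s = -283 (s = -3 - 280 = -283)
q = 77 (q = -9 + 86 = 77)
(s + q)**2 = (-283 + 77)**2 = (-206)**2 = 42436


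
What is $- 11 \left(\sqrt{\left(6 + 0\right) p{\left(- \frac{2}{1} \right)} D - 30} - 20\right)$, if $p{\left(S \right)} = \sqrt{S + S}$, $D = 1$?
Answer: $220 - 11 \sqrt{-30 + 12 i} \approx 208.18 - 61.399 i$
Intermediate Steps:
$p{\left(S \right)} = \sqrt{2} \sqrt{S}$ ($p{\left(S \right)} = \sqrt{2 S} = \sqrt{2} \sqrt{S}$)
$- 11 \left(\sqrt{\left(6 + 0\right) p{\left(- \frac{2}{1} \right)} D - 30} - 20\right) = - 11 \left(\sqrt{\left(6 + 0\right) \sqrt{2} \sqrt{- \frac{2}{1}} \cdot 1 - 30} - 20\right) = - 11 \left(\sqrt{6 \sqrt{2} \sqrt{\left(-2\right) 1} \cdot 1 - 30} - 20\right) = - 11 \left(\sqrt{6 \sqrt{2} \sqrt{-2} \cdot 1 - 30} - 20\right) = - 11 \left(\sqrt{6 \sqrt{2} i \sqrt{2} \cdot 1 - 30} - 20\right) = - 11 \left(\sqrt{6 \cdot 2 i 1 - 30} - 20\right) = - 11 \left(\sqrt{12 i 1 - 30} - 20\right) = - 11 \left(\sqrt{12 i - 30} - 20\right) = - 11 \left(\sqrt{-30 + 12 i} - 20\right) = - 11 \left(-20 + \sqrt{-30 + 12 i}\right) = 220 - 11 \sqrt{-30 + 12 i}$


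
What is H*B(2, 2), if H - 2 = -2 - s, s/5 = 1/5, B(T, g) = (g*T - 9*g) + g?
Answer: 12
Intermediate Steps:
B(T, g) = -8*g + T*g (B(T, g) = (T*g - 9*g) + g = (-9*g + T*g) + g = -8*g + T*g)
s = 1 (s = 5*(1/5) = 5*(1*(⅕)) = 5*(⅕) = 1)
H = -1 (H = 2 + (-2 - 1*1) = 2 + (-2 - 1) = 2 - 3 = -1)
H*B(2, 2) = -2*(-8 + 2) = -2*(-6) = -1*(-12) = 12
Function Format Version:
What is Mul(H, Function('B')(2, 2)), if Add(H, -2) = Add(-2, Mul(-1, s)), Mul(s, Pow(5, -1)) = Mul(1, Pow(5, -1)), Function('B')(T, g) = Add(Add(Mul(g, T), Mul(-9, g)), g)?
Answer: 12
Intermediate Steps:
Function('B')(T, g) = Add(Mul(-8, g), Mul(T, g)) (Function('B')(T, g) = Add(Add(Mul(T, g), Mul(-9, g)), g) = Add(Add(Mul(-9, g), Mul(T, g)), g) = Add(Mul(-8, g), Mul(T, g)))
s = 1 (s = Mul(5, Mul(1, Pow(5, -1))) = Mul(5, Mul(1, Rational(1, 5))) = Mul(5, Rational(1, 5)) = 1)
H = -1 (H = Add(2, Add(-2, Mul(-1, 1))) = Add(2, Add(-2, -1)) = Add(2, -3) = -1)
Mul(H, Function('B')(2, 2)) = Mul(-1, Mul(2, Add(-8, 2))) = Mul(-1, Mul(2, -6)) = Mul(-1, -12) = 12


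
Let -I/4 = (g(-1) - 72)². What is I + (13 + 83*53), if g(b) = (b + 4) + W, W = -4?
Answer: -16904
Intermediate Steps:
g(b) = b (g(b) = (b + 4) - 4 = (4 + b) - 4 = b)
I = -21316 (I = -4*(-1 - 72)² = -4*(-73)² = -4*5329 = -21316)
I + (13 + 83*53) = -21316 + (13 + 83*53) = -21316 + (13 + 4399) = -21316 + 4412 = -16904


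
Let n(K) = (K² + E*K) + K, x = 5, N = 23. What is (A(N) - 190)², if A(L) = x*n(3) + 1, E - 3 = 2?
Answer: 2916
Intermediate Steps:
E = 5 (E = 3 + 2 = 5)
n(K) = K² + 6*K (n(K) = (K² + 5*K) + K = K² + 6*K)
A(L) = 136 (A(L) = 5*(3*(6 + 3)) + 1 = 5*(3*9) + 1 = 5*27 + 1 = 135 + 1 = 136)
(A(N) - 190)² = (136 - 190)² = (-54)² = 2916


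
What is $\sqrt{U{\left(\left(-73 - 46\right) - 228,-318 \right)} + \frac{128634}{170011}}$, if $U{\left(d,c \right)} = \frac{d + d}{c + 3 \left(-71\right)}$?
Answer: $\frac{8 \sqrt{29197383630233}}{30091947} \approx 1.4365$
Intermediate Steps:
$U{\left(d,c \right)} = \frac{2 d}{-213 + c}$ ($U{\left(d,c \right)} = \frac{2 d}{c - 213} = \frac{2 d}{-213 + c}$)
$\sqrt{U{\left(\left(-73 - 46\right) - 228,-318 \right)} + \frac{128634}{170011}} = \sqrt{\frac{2 \left(\left(-73 - 46\right) - 228\right)}{-213 - 318} + \frac{128634}{170011}} = \sqrt{\frac{2 \left(-119 - 228\right)}{-531} + 128634 \cdot \frac{1}{170011}} = \sqrt{2 \left(-347\right) \left(- \frac{1}{531}\right) + \frac{128634}{170011}} = \sqrt{\frac{694}{531} + \frac{128634}{170011}} = \sqrt{\frac{186292288}{90275841}} = \frac{8 \sqrt{29197383630233}}{30091947}$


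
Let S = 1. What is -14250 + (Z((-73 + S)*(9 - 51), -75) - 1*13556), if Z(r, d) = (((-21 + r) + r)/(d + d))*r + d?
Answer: -3734633/25 ≈ -1.4939e+5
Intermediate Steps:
Z(r, d) = d + r*(-21 + 2*r)/(2*d) (Z(r, d) = ((-21 + 2*r)/((2*d)))*r + d = ((-21 + 2*r)*(1/(2*d)))*r + d = ((-21 + 2*r)/(2*d))*r + d = r*(-21 + 2*r)/(2*d) + d = d + r*(-21 + 2*r)/(2*d))
-14250 + (Z((-73 + S)*(9 - 51), -75) - 1*13556) = -14250 + (((-75)² + ((-73 + 1)*(9 - 51))² - 21*(-73 + 1)*(9 - 51)/2)/(-75) - 1*13556) = -14250 + (-(5625 + (-72*(-42))² - (-756)*(-42))/75 - 13556) = -14250 + (-(5625 + 3024² - 21/2*3024)/75 - 13556) = -14250 + (-(5625 + 9144576 - 31752)/75 - 13556) = -14250 + (-1/75*9118449 - 13556) = -14250 + (-3039483/25 - 13556) = -14250 - 3378383/25 = -3734633/25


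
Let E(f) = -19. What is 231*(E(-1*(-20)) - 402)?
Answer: -97251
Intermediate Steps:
231*(E(-1*(-20)) - 402) = 231*(-19 - 402) = 231*(-421) = -97251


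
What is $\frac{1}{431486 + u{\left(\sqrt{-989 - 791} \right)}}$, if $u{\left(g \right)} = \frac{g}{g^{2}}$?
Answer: $\frac{768045080}{331400699388881} + \frac{2 i \sqrt{445}}{331400699388881} \approx 2.3176 \cdot 10^{-6} + 1.2731 \cdot 10^{-13} i$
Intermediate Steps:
$u{\left(g \right)} = \frac{1}{g}$ ($u{\left(g \right)} = \frac{g}{g^{2}} = \frac{1}{g}$)
$\frac{1}{431486 + u{\left(\sqrt{-989 - 791} \right)}} = \frac{1}{431486 + \frac{1}{\sqrt{-989 - 791}}} = \frac{1}{431486 + \frac{1}{\sqrt{-1780}}} = \frac{1}{431486 + \frac{1}{2 i \sqrt{445}}} = \frac{1}{431486 - \frac{i \sqrt{445}}{890}}$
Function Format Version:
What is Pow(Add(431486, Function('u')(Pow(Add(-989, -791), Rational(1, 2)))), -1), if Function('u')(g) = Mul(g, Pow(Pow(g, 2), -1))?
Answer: Add(Rational(768045080, 331400699388881), Mul(Rational(2, 331400699388881), I, Pow(445, Rational(1, 2)))) ≈ Add(2.3176e-6, Mul(1.2731e-13, I))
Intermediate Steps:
Function('u')(g) = Pow(g, -1) (Function('u')(g) = Mul(g, Pow(g, -2)) = Pow(g, -1))
Pow(Add(431486, Function('u')(Pow(Add(-989, -791), Rational(1, 2)))), -1) = Pow(Add(431486, Pow(Pow(Add(-989, -791), Rational(1, 2)), -1)), -1) = Pow(Add(431486, Pow(Pow(-1780, Rational(1, 2)), -1)), -1) = Pow(Add(431486, Pow(Mul(2, I, Pow(445, Rational(1, 2))), -1)), -1) = Pow(Add(431486, Mul(Rational(-1, 890), I, Pow(445, Rational(1, 2)))), -1)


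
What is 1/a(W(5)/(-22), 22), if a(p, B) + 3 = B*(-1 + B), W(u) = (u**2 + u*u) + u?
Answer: 1/459 ≈ 0.0021787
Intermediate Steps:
W(u) = u + 2*u**2 (W(u) = (u**2 + u**2) + u = 2*u**2 + u = u + 2*u**2)
a(p, B) = -3 + B*(-1 + B)
1/a(W(5)/(-22), 22) = 1/(-3 + 22**2 - 1*22) = 1/(-3 + 484 - 22) = 1/459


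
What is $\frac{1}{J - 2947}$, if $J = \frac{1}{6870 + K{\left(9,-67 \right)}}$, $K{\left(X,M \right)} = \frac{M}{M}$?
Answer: $- \frac{6871}{20248836} \approx -0.00033933$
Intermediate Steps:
$K{\left(X,M \right)} = 1$
$J = \frac{1}{6871}$ ($J = \frac{1}{6870 + 1} = \frac{1}{6871} \approx 0.00014554$)
$\frac{1}{J - 2947} = \frac{1}{\frac{1}{6871} - 2947} = \frac{1}{- \frac{20248836}{6871}} = - \frac{6871}{20248836}$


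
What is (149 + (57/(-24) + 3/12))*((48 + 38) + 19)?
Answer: 123375/8 ≈ 15422.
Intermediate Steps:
(149 + (57/(-24) + 3/12))*((48 + 38) + 19) = (149 + (57*(-1/24) + 3*(1/12)))*(86 + 19) = (149 + (-19/8 + ¼))*105 = (149 - 17/8)*105 = (1175/8)*105 = 123375/8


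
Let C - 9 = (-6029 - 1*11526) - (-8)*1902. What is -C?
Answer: 2330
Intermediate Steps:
C = -2330 (C = 9 + ((-6029 - 1*11526) - (-8)*1902) = 9 + ((-6029 - 11526) - 1*(-15216)) = 9 + (-17555 + 15216) = 9 - 2339 = -2330)
-C = -1*(-2330) = 2330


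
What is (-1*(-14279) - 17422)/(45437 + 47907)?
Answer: -3143/93344 ≈ -0.033671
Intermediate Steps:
(-1*(-14279) - 17422)/(45437 + 47907) = (14279 - 17422)/93344 = -3143*1/93344 = -3143/93344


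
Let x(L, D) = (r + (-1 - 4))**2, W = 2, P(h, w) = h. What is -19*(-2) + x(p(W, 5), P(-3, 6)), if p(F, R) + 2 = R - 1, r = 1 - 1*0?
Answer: 54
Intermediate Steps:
r = 1 (r = 1 + 0 = 1)
p(F, R) = -3 + R (p(F, R) = -2 + (R - 1) = -2 + (-1 + R) = -3 + R)
x(L, D) = 16 (x(L, D) = (1 + (-1 - 4))**2 = (1 - 5)**2 = (-4)**2 = 16)
-19*(-2) + x(p(W, 5), P(-3, 6)) = -19*(-2) + 16 = 38 + 16 = 54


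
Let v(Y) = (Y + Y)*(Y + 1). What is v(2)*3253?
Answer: 39036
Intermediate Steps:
v(Y) = 2*Y*(1 + Y) (v(Y) = (2*Y)*(1 + Y) = 2*Y*(1 + Y))
v(2)*3253 = (2*2*(1 + 2))*3253 = (2*2*3)*3253 = 12*3253 = 39036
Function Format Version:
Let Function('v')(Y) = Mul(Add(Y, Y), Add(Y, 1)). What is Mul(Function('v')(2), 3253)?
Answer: 39036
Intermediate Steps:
Function('v')(Y) = Mul(2, Y, Add(1, Y)) (Function('v')(Y) = Mul(Mul(2, Y), Add(1, Y)) = Mul(2, Y, Add(1, Y)))
Mul(Function('v')(2), 3253) = Mul(Mul(2, 2, Add(1, 2)), 3253) = Mul(Mul(2, 2, 3), 3253) = Mul(12, 3253) = 39036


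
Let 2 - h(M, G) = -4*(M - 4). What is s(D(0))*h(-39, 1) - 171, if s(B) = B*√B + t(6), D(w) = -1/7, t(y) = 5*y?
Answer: -5271 + 170*I*√7/49 ≈ -5271.0 + 9.1791*I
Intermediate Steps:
h(M, G) = -14 + 4*M (h(M, G) = 2 - (-4)*(M - 4) = 2 - (-4)*(-4 + M) = 2 - (16 - 4*M) = 2 + (-16 + 4*M) = -14 + 4*M)
D(w) = -⅐ (D(w) = -1*⅐ = -⅐)
s(B) = 30 + B^(3/2) (s(B) = B*√B + 5*6 = B^(3/2) + 30 = 30 + B^(3/2))
s(D(0))*h(-39, 1) - 171 = (30 + (-⅐)^(3/2))*(-14 + 4*(-39)) - 171 = (30 - I*√7/49)*(-14 - 156) - 171 = (30 - I*√7/49)*(-170) - 171 = (-5100 + 170*I*√7/49) - 171 = -5271 + 170*I*√7/49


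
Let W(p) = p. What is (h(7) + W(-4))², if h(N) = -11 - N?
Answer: 484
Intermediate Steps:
(h(7) + W(-4))² = ((-11 - 1*7) - 4)² = ((-11 - 7) - 4)² = (-18 - 4)² = (-22)² = 484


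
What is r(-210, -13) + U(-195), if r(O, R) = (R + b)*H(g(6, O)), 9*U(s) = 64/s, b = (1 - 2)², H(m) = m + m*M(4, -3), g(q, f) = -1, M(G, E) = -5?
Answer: -84304/1755 ≈ -48.036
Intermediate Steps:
H(m) = -4*m (H(m) = m + m*(-5) = m - 5*m = -4*m)
b = 1 (b = (-1)² = 1)
U(s) = 64/(9*s) (U(s) = (64/s)/9 = 64/(9*s))
r(O, R) = 4 + 4*R (r(O, R) = (R + 1)*(-4*(-1)) = (1 + R)*4 = 4 + 4*R)
r(-210, -13) + U(-195) = (4 + 4*(-13)) + (64/9)/(-195) = (4 - 52) + (64/9)*(-1/195) = -48 - 64/1755 = -84304/1755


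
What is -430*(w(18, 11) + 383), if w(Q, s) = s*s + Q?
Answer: -224460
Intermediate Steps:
w(Q, s) = Q + s² (w(Q, s) = s² + Q = Q + s²)
-430*(w(18, 11) + 383) = -430*((18 + 11²) + 383) = -430*((18 + 121) + 383) = -430*(139 + 383) = -430*522 = -224460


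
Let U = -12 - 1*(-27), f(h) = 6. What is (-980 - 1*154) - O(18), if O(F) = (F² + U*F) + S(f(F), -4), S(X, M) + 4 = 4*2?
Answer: -1732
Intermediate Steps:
U = 15 (U = -12 + 27 = 15)
S(X, M) = 4 (S(X, M) = -4 + 4*2 = -4 + 8 = 4)
O(F) = 4 + F² + 15*F (O(F) = (F² + 15*F) + 4 = 4 + F² + 15*F)
(-980 - 1*154) - O(18) = (-980 - 1*154) - (4 + 18² + 15*18) = (-980 - 154) - (4 + 324 + 270) = -1134 - 1*598 = -1134 - 598 = -1732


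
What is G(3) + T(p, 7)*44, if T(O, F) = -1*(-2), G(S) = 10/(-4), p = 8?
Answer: 171/2 ≈ 85.500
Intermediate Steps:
G(S) = -5/2 (G(S) = 10*(-¼) = -5/2)
T(O, F) = 2
G(3) + T(p, 7)*44 = -5/2 + 2*44 = -5/2 + 88 = 171/2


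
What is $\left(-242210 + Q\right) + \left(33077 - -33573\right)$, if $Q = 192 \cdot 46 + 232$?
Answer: $-166496$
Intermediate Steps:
$Q = 9064$ ($Q = 8832 + 232 = 9064$)
$\left(-242210 + Q\right) + \left(33077 - -33573\right) = \left(-242210 + 9064\right) + \left(33077 - -33573\right) = -233146 + \left(33077 + 33573\right) = -233146 + 66650 = -166496$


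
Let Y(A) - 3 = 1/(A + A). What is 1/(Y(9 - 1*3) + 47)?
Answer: 12/601 ≈ 0.019967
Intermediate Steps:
Y(A) = 3 + 1/(2*A) (Y(A) = 3 + 1/(A + A) = 3 + 1/(2*A))
1/(Y(9 - 1*3) + 47) = 1/((3 + 1/(2*(9 - 1*3))) + 47) = 1/((3 + 1/(2*(9 - 3))) + 47) = 1/((3 + (1/2)/6) + 47) = 1/((3 + (1/2)*(1/6)) + 47) = 1/((3 + 1/12) + 47) = 1/(37/12 + 47) = 1/(601/12) = 12/601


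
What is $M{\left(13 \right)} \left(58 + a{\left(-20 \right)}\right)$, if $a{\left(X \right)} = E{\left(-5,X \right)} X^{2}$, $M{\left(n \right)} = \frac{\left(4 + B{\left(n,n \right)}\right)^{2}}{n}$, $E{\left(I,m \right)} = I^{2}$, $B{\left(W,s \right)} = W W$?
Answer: $\frac{301025882}{13} \approx 2.3156 \cdot 10^{7}$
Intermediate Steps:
$B{\left(W,s \right)} = W^{2}$
$M{\left(n \right)} = \frac{\left(4 + n^{2}\right)^{2}}{n}$
$a{\left(X \right)} = 25 X^{2}$ ($a{\left(X \right)} = \left(-5\right)^{2} X^{2} = 25 X^{2}$)
$M{\left(13 \right)} \left(58 + a{\left(-20 \right)}\right) = \frac{\left(4 + 13^{2}\right)^{2}}{13} \left(58 + 25 \left(-20\right)^{2}\right) = \frac{\left(4 + 169\right)^{2}}{13} \left(58 + 25 \cdot 400\right) = \frac{173^{2}}{13} \left(58 + 10000\right) = \frac{1}{13} \cdot 29929 \cdot 10058 = \frac{29929}{13} \cdot 10058 = \frac{301025882}{13}$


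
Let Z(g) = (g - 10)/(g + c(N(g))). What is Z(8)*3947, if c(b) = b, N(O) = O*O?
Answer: -3947/36 ≈ -109.64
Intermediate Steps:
N(O) = O²
Z(g) = (-10 + g)/(g + g²) (Z(g) = (g - 10)/(g + g²) = (-10 + g)/(g + g²))
Z(8)*3947 = ((-10 + 8)/(8*(1 + 8)))*3947 = ((⅛)*(-2)/9)*3947 = ((⅛)*(⅑)*(-2))*3947 = -1/36*3947 = -3947/36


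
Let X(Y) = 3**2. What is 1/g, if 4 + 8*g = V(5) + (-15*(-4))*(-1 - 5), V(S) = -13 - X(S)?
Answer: -4/193 ≈ -0.020725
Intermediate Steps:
X(Y) = 9
V(S) = -22 (V(S) = -13 - 1*9 = -13 - 9 = -22)
g = -193/4 (g = -1/2 + (-22 + (-15*(-4))*(-1 - 5))/8 = -1/2 + (-22 + 60*(-6))/8 = -1/2 + (-22 - 360)/8 = -1/2 + (1/8)*(-382) = -1/2 - 191/4 = -193/4 ≈ -48.250)
1/g = 1/(-193/4) = -4/193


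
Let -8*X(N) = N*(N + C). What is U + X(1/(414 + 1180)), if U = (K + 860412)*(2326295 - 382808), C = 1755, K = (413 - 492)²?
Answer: 34236826799976028097/20326688 ≈ 1.6843e+12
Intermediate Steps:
K = 6241 (K = (-79)² = 6241)
X(N) = -N*(1755 + N)/8 (X(N) = -N*(N + 1755)/8 = -N*(1755 + N)/8)
U = 1684328839011 (U = (6241 + 860412)*(2326295 - 382808) = 866653*1943487 = 1684328839011)
U + X(1/(414 + 1180)) = 1684328839011 - (1755 + 1/(414 + 1180))/(8*(414 + 1180)) = 1684328839011 - ⅛*(1755 + 1/1594)/1594 = 1684328839011 - ⅛*1/1594*(1755 + 1/1594) = 1684328839011 - ⅛*1/1594*2797471/1594 = 1684328839011 - 2797471/20326688 = 34236826799976028097/20326688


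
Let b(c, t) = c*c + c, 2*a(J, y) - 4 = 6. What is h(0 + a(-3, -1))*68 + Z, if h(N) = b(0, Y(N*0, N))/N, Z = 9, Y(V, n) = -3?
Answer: 9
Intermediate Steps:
a(J, y) = 5 (a(J, y) = 2 + (½)*6 = 2 + 3 = 5)
b(c, t) = c + c² (b(c, t) = c² + c = c + c²)
h(N) = 0 (h(N) = (0*(1 + 0))/N = (0*1)/N = 0/N = 0)
h(0 + a(-3, -1))*68 + Z = 0*68 + 9 = 0 + 9 = 9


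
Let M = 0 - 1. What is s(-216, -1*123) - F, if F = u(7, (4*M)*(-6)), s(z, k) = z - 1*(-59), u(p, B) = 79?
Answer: -236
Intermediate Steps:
M = -1
s(z, k) = 59 + z (s(z, k) = z + 59 = 59 + z)
F = 79
s(-216, -1*123) - F = (59 - 216) - 1*79 = -157 - 79 = -236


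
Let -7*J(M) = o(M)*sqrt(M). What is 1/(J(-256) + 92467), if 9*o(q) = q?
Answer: 367001523/33935546604457 - 258048*I/33935546604457 ≈ 1.0815e-5 - 7.6041e-9*I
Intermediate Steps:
o(q) = q/9
J(M) = -M**(3/2)/63 (J(M) = -M/9*sqrt(M)/7 = -M**(3/2)/63)
1/(J(-256) + 92467) = 1/(-(-4096)*I/63 + 92467) = 1/(4096*I/63 + 92467) = 1/(92467 + 4096*I/63) = 3969*(92467 - 4096*I/63)/33935546604457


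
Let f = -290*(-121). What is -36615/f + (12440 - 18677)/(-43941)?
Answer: -92669559/102792646 ≈ -0.90152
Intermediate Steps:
f = 35090
-36615/f + (12440 - 18677)/(-43941) = -36615/35090 + (12440 - 18677)/(-43941) = -36615*1/35090 - 6237*(-1/43941) = -7323/7018 + 2079/14647 = -92669559/102792646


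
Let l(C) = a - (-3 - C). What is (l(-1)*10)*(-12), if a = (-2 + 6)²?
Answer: -2160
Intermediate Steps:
a = 16 (a = 4² = 16)
l(C) = 19 + C (l(C) = 16 - (-3 - C) = 16 + (3 + C) = 19 + C)
(l(-1)*10)*(-12) = ((19 - 1)*10)*(-12) = (18*10)*(-12) = 180*(-12) = -2160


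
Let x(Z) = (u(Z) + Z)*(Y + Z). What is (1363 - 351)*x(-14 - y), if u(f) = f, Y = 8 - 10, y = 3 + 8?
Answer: 1366200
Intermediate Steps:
y = 11
Y = -2
x(Z) = 2*Z*(-2 + Z) (x(Z) = (Z + Z)*(-2 + Z) = (2*Z)*(-2 + Z) = 2*Z*(-2 + Z))
(1363 - 351)*x(-14 - y) = (1363 - 351)*(2*(-14 - 1*11)*(-2 + (-14 - 1*11))) = 1012*(2*(-14 - 11)*(-2 + (-14 - 11))) = 1012*(2*(-25)*(-2 - 25)) = 1012*(2*(-25)*(-27)) = 1012*1350 = 1366200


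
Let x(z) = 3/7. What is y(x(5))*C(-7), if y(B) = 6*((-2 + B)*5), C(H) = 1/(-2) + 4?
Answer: -165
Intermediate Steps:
x(z) = 3/7 (x(z) = 3*(1/7) = 3/7)
C(H) = 7/2 (C(H) = 1*(-1/2) + 4 = -1/2 + 4 = 7/2)
y(B) = -60 + 30*B (y(B) = 6*(-10 + 5*B) = -60 + 30*B)
y(x(5))*C(-7) = (-60 + 30*(3/7))*(7/2) = (-60 + 90/7)*(7/2) = -330/7*7/2 = -165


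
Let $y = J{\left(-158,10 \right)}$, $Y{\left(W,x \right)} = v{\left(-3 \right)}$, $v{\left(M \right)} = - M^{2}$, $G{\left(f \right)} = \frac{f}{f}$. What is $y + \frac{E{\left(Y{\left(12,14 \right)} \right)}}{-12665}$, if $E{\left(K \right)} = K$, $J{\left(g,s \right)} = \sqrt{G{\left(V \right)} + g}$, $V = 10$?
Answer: $\frac{9}{12665} + i \sqrt{157} \approx 0.00071062 + 12.53 i$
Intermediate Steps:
$G{\left(f \right)} = 1$
$Y{\left(W,x \right)} = -9$ ($Y{\left(W,x \right)} = - \left(-3\right)^{2} = \left(-1\right) 9 = -9$)
$J{\left(g,s \right)} = \sqrt{1 + g}$
$y = i \sqrt{157}$ ($y = \sqrt{1 - 158} = \sqrt{-157} = i \sqrt{157} \approx 12.53 i$)
$y + \frac{E{\left(Y{\left(12,14 \right)} \right)}}{-12665} = i \sqrt{157} - \frac{9}{-12665} = i \sqrt{157} - - \frac{9}{12665} = i \sqrt{157} + \frac{9}{12665} = \frac{9}{12665} + i \sqrt{157}$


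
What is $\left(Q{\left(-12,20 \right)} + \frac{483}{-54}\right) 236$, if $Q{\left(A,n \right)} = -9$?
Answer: $- \frac{38114}{9} \approx -4234.9$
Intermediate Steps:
$\left(Q{\left(-12,20 \right)} + \frac{483}{-54}\right) 236 = \left(-9 + \frac{483}{-54}\right) 236 = \left(-9 + 483 \left(- \frac{1}{54}\right)\right) 236 = \left(-9 - \frac{161}{18}\right) 236 = \left(- \frac{323}{18}\right) 236 = - \frac{38114}{9}$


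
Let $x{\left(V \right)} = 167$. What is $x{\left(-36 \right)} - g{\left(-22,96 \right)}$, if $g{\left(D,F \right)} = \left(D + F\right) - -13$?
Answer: $80$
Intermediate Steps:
$g{\left(D,F \right)} = 13 + D + F$ ($g{\left(D,F \right)} = \left(D + F\right) + 13 = 13 + D + F$)
$x{\left(-36 \right)} - g{\left(-22,96 \right)} = 167 - \left(13 - 22 + 96\right) = 167 - 87 = 80$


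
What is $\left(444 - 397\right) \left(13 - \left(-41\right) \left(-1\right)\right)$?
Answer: $-1316$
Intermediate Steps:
$\left(444 - 397\right) \left(13 - \left(-41\right) \left(-1\right)\right) = 47 \left(13 - 41\right) = 47 \left(-28\right) = -1316$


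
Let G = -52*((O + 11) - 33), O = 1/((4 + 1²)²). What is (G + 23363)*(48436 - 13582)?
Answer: 21352362042/25 ≈ 8.5409e+8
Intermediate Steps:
O = 1/25 (O = 1/((4 + 1)²) = 1/(5²) = 1/25 ≈ 0.040000)
G = 28548/25 (G = -52*((1/25 + 11) - 33) = -52*(276/25 - 33) = -52*(-549/25) = 28548/25 ≈ 1141.9)
(G + 23363)*(48436 - 13582) = (28548/25 + 23363)*(48436 - 13582) = (612623/25)*34854 = 21352362042/25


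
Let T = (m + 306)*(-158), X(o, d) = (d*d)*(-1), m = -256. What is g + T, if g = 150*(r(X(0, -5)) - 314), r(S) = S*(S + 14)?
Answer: -13750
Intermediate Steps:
X(o, d) = -d² (X(o, d) = d²*(-1) = -d²)
r(S) = S*(14 + S)
T = -7900 (T = (-256 + 306)*(-158) = 50*(-158) = -7900)
g = -5850 (g = 150*((-1*(-5)²)*(14 - 1*(-5)²) - 314) = 150*((-1*25)*(14 - 1*25) - 314) = 150*(-25*(14 - 25) - 314) = 150*(-25*(-11) - 314) = 150*(275 - 314) = 150*(-39) = -5850)
g + T = -5850 - 7900 = -13750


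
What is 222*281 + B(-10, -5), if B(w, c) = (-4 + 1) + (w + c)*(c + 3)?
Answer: 62409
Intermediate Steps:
B(w, c) = -3 + (3 + c)*(c + w) (B(w, c) = -3 + (c + w)*(3 + c) = -3 + (3 + c)*(c + w))
222*281 + B(-10, -5) = 222*281 + (-3 + (-5)² + 3*(-5) + 3*(-10) - 5*(-10)) = 62382 + (-3 + 25 - 15 - 30 + 50) = 62382 + 27 = 62409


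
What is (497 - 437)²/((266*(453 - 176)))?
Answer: 1800/36841 ≈ 0.048859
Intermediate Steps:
(497 - 437)²/((266*(453 - 176))) = 60²/((266*277)) = 3600/73682 = 3600*(1/73682) = 1800/36841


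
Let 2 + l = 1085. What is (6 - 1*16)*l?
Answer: -10830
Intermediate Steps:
l = 1083 (l = -2 + 1085 = 1083)
(6 - 1*16)*l = (6 - 1*16)*1083 = (6 - 16)*1083 = -10*1083 = -10830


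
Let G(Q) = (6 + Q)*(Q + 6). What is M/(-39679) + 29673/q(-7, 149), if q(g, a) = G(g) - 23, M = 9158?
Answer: -1177596443/872938 ≈ -1349.0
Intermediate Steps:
G(Q) = (6 + Q)² (G(Q) = (6 + Q)*(6 + Q) = (6 + Q)²)
q(g, a) = -23 + (6 + g)² (q(g, a) = (6 + g)² - 23 = -23 + (6 + g)²)
M/(-39679) + 29673/q(-7, 149) = 9158/(-39679) + 29673/(-23 + (6 - 7)²) = 9158*(-1/39679) + 29673/(-23 + (-1)²) = -9158/39679 + 29673/(-23 + 1) = -9158/39679 + 29673/(-22) = -9158/39679 + 29673*(-1/22) = -9158/39679 - 29673/22 = -1177596443/872938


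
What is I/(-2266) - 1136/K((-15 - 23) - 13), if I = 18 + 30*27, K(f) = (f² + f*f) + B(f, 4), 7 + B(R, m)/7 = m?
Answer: -312002/533643 ≈ -0.58466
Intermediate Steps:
B(R, m) = -49 + 7*m
K(f) = -21 + 2*f² (K(f) = (f² + f*f) + (-49 + 7*4) = (f² + f²) + (-49 + 28) = 2*f² - 21 = -21 + 2*f²)
I = 828 (I = 18 + 810 = 828)
I/(-2266) - 1136/K((-15 - 23) - 13) = 828/(-2266) - 1136/(-21 + 2*((-15 - 23) - 13)²) = 828*(-1/2266) - 1136/(-21 + 2*(-38 - 13)²) = -414/1133 - 1136/(-21 + 2*(-51)²) = -414/1133 - 1136/(-21 + 2*2601) = -414/1133 - 1136/(-21 + 5202) = -414/1133 - 1136/5181 = -312002/533643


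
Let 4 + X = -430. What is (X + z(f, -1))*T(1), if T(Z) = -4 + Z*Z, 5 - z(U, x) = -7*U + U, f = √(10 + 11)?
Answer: 1287 - 18*√21 ≈ 1204.5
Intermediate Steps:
X = -434 (X = -4 - 430 = -434)
f = √21 ≈ 4.5826
z(U, x) = 5 + 6*U (z(U, x) = 5 - (-7*U + U) = 5 - (-6)*U = 5 + 6*U)
T(Z) = -4 + Z²
(X + z(f, -1))*T(1) = (-434 + (5 + 6*√21))*(-4 + 1²) = (-429 + 6*√21)*(-4 + 1) = (-429 + 6*√21)*(-3) = 1287 - 18*√21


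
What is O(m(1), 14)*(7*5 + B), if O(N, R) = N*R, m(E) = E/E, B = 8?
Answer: 602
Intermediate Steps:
m(E) = 1
O(m(1), 14)*(7*5 + B) = (1*14)*(7*5 + 8) = 14*(35 + 8) = 14*43 = 602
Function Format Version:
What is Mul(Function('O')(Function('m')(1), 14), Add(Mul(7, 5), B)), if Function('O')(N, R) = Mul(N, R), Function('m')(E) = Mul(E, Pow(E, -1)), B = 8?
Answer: 602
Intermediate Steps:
Function('m')(E) = 1
Mul(Function('O')(Function('m')(1), 14), Add(Mul(7, 5), B)) = Mul(Mul(1, 14), Add(Mul(7, 5), 8)) = Mul(14, Add(35, 8)) = Mul(14, 43) = 602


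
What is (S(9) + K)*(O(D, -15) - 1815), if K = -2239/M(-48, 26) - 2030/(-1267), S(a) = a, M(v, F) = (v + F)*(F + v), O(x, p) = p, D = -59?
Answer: -479036355/43802 ≈ -10936.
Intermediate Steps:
M(v, F) = (F + v)² (M(v, F) = (F + v)*(F + v) = (F + v)²)
K = -264899/87604 (K = -2239/(26 - 48)² - 2030/(-1267) = -2239/((-22)²) - 2030*(-1/1267) = -2239/484 + 290/181 = -264899/87604 ≈ -3.0238)
(S(9) + K)*(O(D, -15) - 1815) = (9 - 264899/87604)*(-15 - 1815) = (523537/87604)*(-1830) = -479036355/43802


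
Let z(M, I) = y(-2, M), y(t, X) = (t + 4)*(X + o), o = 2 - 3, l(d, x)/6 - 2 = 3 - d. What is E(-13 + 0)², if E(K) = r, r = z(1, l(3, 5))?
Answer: 0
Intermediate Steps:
l(d, x) = 30 - 6*d (l(d, x) = 12 + 6*(3 - d) = 12 + (18 - 6*d) = 30 - 6*d)
o = -1
y(t, X) = (-1 + X)*(4 + t) (y(t, X) = (t + 4)*(X - 1) = (4 + t)*(-1 + X) = (-1 + X)*(4 + t))
z(M, I) = -2 + 2*M (z(M, I) = -4 - 1*(-2) + 4*M + M*(-2) = -4 + 2 + 4*M - 2*M = -2 + 2*M)
r = 0 (r = -2 + 2*1 = -2 + 2 = 0)
E(K) = 0
E(-13 + 0)² = 0² = 0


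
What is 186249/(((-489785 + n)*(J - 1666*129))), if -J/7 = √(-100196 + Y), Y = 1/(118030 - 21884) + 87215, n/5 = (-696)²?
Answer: -78540524608644/175123313697068347655 + 26607*I*√4799882239954/35024662739413669531 ≈ -4.4849e-7 + 1.6643e-9*I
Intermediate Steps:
n = 2422080 (n = 5*(-696)² = 5*484416 = 2422080)
Y = 8385373391/96146 (Y = 1/96146 + 87215 = 8385373391/96146 ≈ 87215.)
J = -35*I*√4799882239954/96146 (J = -7*√(-100196 + 8385373391/96146) = -35*I*√4799882239954/96146 ≈ -797.54*I)
186249/(((-489785 + n)*(J - 1666*129))) = 186249/(((-489785 + 2422080)*(-35*I*√4799882239954/96146 - 1666*129))) = 186249/((1932295*(-35*I*√4799882239954/96146 - 214914))) = 186249/((1932295*(-214914 - 35*I*√4799882239954/96146))) = 186249/(-415277247630 - 67630325*I*√4799882239954/96146)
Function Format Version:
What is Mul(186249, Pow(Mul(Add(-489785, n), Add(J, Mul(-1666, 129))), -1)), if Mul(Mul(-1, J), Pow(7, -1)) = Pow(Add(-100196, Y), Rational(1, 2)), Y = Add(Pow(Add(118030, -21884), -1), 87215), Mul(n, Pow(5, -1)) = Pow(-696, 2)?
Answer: Add(Rational(-78540524608644, 175123313697068347655), Mul(Rational(26607, 35024662739413669531), I, Pow(4799882239954, Rational(1, 2)))) ≈ Add(-4.4849e-7, Mul(1.6643e-9, I))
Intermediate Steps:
n = 2422080 (n = Mul(5, Pow(-696, 2)) = Mul(5, 484416) = 2422080)
Y = Rational(8385373391, 96146) (Y = Add(Pow(96146, -1), 87215) = Add(Rational(1, 96146), 87215) = Rational(8385373391, 96146) ≈ 87215.)
J = Mul(Rational(-35, 96146), I, Pow(4799882239954, Rational(1, 2))) (J = Mul(-7, Pow(Add(-100196, Rational(8385373391, 96146)), Rational(1, 2))) = Mul(-7, Pow(Rational(-1248071225, 96146), Rational(1, 2))) = Mul(-7, Mul(Rational(5, 96146), I, Pow(4799882239954, Rational(1, 2)))) = Mul(Rational(-35, 96146), I, Pow(4799882239954, Rational(1, 2))) ≈ Mul(-797.54, I))
Mul(186249, Pow(Mul(Add(-489785, n), Add(J, Mul(-1666, 129))), -1)) = Mul(186249, Pow(Mul(Add(-489785, 2422080), Add(Mul(Rational(-35, 96146), I, Pow(4799882239954, Rational(1, 2))), Mul(-1666, 129))), -1)) = Mul(186249, Pow(Mul(1932295, Add(Mul(Rational(-35, 96146), I, Pow(4799882239954, Rational(1, 2))), -214914)), -1)) = Mul(186249, Pow(Mul(1932295, Add(-214914, Mul(Rational(-35, 96146), I, Pow(4799882239954, Rational(1, 2))))), -1)) = Mul(186249, Pow(Add(-415277247630, Mul(Rational(-67630325, 96146), I, Pow(4799882239954, Rational(1, 2)))), -1))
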